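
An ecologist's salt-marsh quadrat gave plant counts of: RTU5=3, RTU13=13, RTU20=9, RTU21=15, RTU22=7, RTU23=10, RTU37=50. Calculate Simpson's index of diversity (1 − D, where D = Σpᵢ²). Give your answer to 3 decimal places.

0.726

Total N = 3+13+9+15+7+10+50 = 107, so the proportions are 0.02804, 0.1215, 0.08411, 0.14019, 0.06542, 0.09346, 0.46729 (working shown to 5 dp, full precision carried).
D = 0.02804² + 0.1215² + 0.08411² + 0.14019² + 0.06542² + 0.09346² + 0.46729² = 0.00079 + 0.01476 + 0.00707 + 0.01965 + 0.00428 + 0.00873 + 0.21836 = 0.27365.
So 1 − D = 0.72635, i.e. 0.726 to 3 decimal places.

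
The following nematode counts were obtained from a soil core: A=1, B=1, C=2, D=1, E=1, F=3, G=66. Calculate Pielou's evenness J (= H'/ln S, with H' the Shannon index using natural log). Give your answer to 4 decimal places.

Total N = 1+1+2+1+1+3+66 = 75, so the proportions are 0.013333, 0.013333, 0.026667, 0.013333, 0.013333, 0.04, 0.88 (working shown to 6 dp, full precision carried).
H' = −Σ pᵢ ln pᵢ = −((-0.057567) + (-0.057567) + (-0.096649) + (-0.057567) + (-0.057567) + (-0.128755) + (-0.112493)) = 0.568164.
With S = 7 species, ln S = 1.945910, so J = 0.568164/1.945910 = 0.291978, i.e. 0.2920 to 4 decimal places.

0.2920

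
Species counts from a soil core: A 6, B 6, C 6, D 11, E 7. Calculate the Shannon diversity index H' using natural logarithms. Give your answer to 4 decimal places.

1.5766

Total N = 6+6+6+11+7 = 36, so the proportions are 0.166667, 0.166667, 0.166667, 0.305556, 0.194444 (working shown to 6 dp, full precision carried).
Each pᵢ ln pᵢ term: 0.166667×(-1.791759)=-0.298627, 0.166667×(-1.791759)=-0.298627, 0.166667×(-1.791759)=-0.298627, 0.305556×(-1.185624)=-0.362274, 0.194444×(-1.637609)=-0.318424.
Sum = -1.576578, so H' = 1.5766.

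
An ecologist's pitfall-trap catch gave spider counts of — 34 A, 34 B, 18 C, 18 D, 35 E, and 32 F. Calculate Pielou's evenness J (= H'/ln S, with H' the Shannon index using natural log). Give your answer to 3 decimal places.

Total N = 34+34+18+18+35+32 = 171, so the proportions are 0.19883, 0.19883, 0.10526, 0.10526, 0.20468, 0.18713 (working shown to 5 dp, full precision carried).
H' = −Σ pᵢ ln pᵢ = −((-0.32117) + (-0.32117) + (-0.23698) + (-0.23698) + (-0.32468) + (-0.31362)) = 1.75461.
With S = 6 species, ln S = 1.79176, so J = 1.75461/1.79176 = 0.97926, i.e. 0.979 to 3 decimal places.

0.979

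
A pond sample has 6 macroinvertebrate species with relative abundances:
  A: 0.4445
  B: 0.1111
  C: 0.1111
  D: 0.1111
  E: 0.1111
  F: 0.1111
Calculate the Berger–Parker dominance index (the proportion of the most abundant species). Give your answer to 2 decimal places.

0.44

The largest proportion is 0.4445, i.e. d = 0.44 to 2 decimal places.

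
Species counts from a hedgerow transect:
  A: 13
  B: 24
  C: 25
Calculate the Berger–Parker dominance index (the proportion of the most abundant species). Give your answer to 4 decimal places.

0.4032

Total N = 13+24+25 = 62, so the proportions are 0.209677, 0.387097, 0.403226 (working shown to 6 dp, full precision carried).
The largest proportion is 0.403226, i.e. d = 0.4032 to 4 decimal places.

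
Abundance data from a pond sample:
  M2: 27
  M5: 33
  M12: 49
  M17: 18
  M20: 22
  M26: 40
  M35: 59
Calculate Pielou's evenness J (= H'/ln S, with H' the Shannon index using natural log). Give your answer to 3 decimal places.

Total N = 27+33+49+18+22+40+59 = 248, so the proportions are 0.10887, 0.13306, 0.19758, 0.07258, 0.08871, 0.16129, 0.2379 (working shown to 5 dp, full precision carried).
H' = −Σ pᵢ ln pᵢ = −((-0.24143) + (-0.26838) + (-0.32040) + (-0.19038) + (-0.21489) + (-0.29428) + (-0.34160)) = 1.87137.
With S = 7 species, ln S = 1.94591, so J = 1.87137/1.94591 = 0.96169, i.e. 0.962 to 3 decimal places.

0.962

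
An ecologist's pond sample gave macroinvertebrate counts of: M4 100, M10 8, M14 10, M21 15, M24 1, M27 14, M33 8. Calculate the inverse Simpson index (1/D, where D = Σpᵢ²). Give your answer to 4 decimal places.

2.2851

Total N = 100+8+10+15+1+14+8 = 156, so the proportions are 0.6410256, 0.0512821, 0.0641026, 0.0961538, 0.0064103, 0.0897436, 0.0512821 (working shown to 7 dp, full precision carried).
D = 0.6410256² + 0.0512821² + 0.0641026² + 0.0961538² + 0.0064103² + 0.0897436² + 0.0512821² = 0.4109139 + 0.0026298 + 0.0041091 + 0.0092456 + 0.0000411 + 0.0080539 + 0.0026298 = 0.4376233.
So 1/D = 2.285070, i.e. 2.2851 to 4 decimal places.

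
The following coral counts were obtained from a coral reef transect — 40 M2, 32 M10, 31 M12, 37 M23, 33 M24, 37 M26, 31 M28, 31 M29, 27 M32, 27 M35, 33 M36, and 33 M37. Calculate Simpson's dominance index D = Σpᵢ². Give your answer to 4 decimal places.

0.0844

Total N = 40+32+31+37+33+37+31+31+27+27+33+33 = 392, so the proportions are 0.102041, 0.081633, 0.079082, 0.094388, 0.084184, 0.094388, 0.079082, 0.079082, 0.068878, 0.068878, 0.084184, 0.084184 (working shown to 6 dp, full precision carried).
D = 0.102041² + 0.081633² + 0.079082² + 0.094388² + 0.084184² + 0.094388² + 0.079082² + 0.079082² + 0.068878² + 0.068878² + 0.084184² + 0.084184² = 0.010412 + 0.006664 + 0.006254 + 0.008909 + 0.007087 + 0.008909 + 0.006254 + 0.006254 + 0.004744 + 0.004744 + 0.007087 + 0.007087 = 0.084405.
To 4 decimal places, D = 0.0844.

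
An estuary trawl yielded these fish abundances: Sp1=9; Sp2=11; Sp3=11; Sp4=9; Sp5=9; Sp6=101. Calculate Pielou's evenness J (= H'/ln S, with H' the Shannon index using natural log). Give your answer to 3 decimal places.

0.645

Total N = 9+11+11+9+9+101 = 150, so the proportions are 0.06, 0.07333, 0.07333, 0.06, 0.06, 0.67333 (working shown to 5 dp, full precision carried).
H' = −Σ pᵢ ln pᵢ = −((-0.16880) + (-0.19160) + (-0.19160) + (-0.16880) + (-0.16880) + (-0.26631)) = 1.15593.
With S = 6 species, ln S = 1.79176, so J = 1.15593/1.79176 = 0.64514, i.e. 0.645 to 3 decimal places.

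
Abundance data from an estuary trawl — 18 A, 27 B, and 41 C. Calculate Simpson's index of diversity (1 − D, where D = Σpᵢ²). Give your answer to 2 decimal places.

Total N = 18+27+41 = 86, so the proportions are 0.2093, 0.314, 0.4767 (working shown to 4 dp, full precision carried).
D = 0.2093² + 0.314² + 0.4767² = 0.0438 + 0.0986 + 0.2273 = 0.3697.
So 1 − D = 0.6303, i.e. 0.63 to 2 decimal places.

0.63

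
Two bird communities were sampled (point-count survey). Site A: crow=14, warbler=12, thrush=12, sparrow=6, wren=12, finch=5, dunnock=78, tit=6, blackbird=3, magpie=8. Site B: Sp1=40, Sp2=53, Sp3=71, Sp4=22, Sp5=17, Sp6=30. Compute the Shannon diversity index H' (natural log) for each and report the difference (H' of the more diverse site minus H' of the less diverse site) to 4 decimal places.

Site A: N=156, proportions 0.089744, 0.076923, 0.076923, 0.038462, 0.076923, 0.032051, 0.5, 0.038462, 0.019231, 0.051282, giving H' = 1.744046 (working shown to 6 dp, full precision carried).
Site B: N=233, proportions 0.171674, 0.227468, 0.304721, 0.094421, 0.072961, 0.128755, giving H' = 1.679217.
Difference = |1.744046 − 1.679217| = 0.064829, i.e. 0.0648 to 4 decimal places.

0.0648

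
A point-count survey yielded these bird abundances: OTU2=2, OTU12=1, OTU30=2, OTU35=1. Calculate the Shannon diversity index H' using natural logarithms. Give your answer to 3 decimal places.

Total N = 2+1+2+1 = 6, so the proportions are 0.33333, 0.16667, 0.33333, 0.16667 (working shown to 5 dp, full precision carried).
Each pᵢ ln pᵢ term: 0.33333×(-1.09861)=-0.36620, 0.16667×(-1.79176)=-0.29863, 0.33333×(-1.09861)=-0.36620, 0.16667×(-1.79176)=-0.29863.
Sum = -1.32966, so H' = 1.330.

1.330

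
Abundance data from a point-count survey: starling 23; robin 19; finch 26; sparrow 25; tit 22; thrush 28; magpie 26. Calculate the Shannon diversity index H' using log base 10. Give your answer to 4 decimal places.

0.8421

Total N = 23+19+26+25+22+28+26 = 169, so the proportions are 0.136095, 0.112426, 0.153846, 0.147929, 0.130178, 0.16568, 0.153846 (working shown to 6 dp, full precision carried).
Each pᵢ log₁₀ pᵢ term: 0.136095×(-0.866159)=-0.117880, 0.112426×(-0.949133)=-0.106707, 0.153846×(-0.812913)=-0.125064, 0.147929×(-0.829947)=-0.122773, 0.130178×(-0.885464)=-0.115268, 0.16568×(-0.780729)=-0.129351, 0.153846×(-0.812913)=-0.125064.
Sum = -0.842106, so H' = 0.8421.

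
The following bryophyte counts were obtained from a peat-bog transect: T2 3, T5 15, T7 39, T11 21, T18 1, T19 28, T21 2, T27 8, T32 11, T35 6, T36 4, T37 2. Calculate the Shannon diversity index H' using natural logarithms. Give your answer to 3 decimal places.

Total N = 3+15+39+21+1+28+2+8+11+6+4+2 = 140, so the proportions are 0.02143, 0.10714, 0.27857, 0.15, 0.00714, 0.2, 0.01429, 0.05714, 0.07857, 0.04286, 0.02857, 0.01429 (working shown to 5 dp, full precision carried).
Each pᵢ ln pᵢ term: 0.02143×(-3.84303)=-0.08235, 0.10714×(-2.23359)=-0.23931, 0.27857×(-1.27808)=-0.35604, 0.15×(-1.89712)=-0.28457, 0.00714×(-4.94164)=-0.03530, 0.2×(-1.60944)=-0.32189, 0.01429×(-4.24850)=-0.06069, 0.05714×(-2.86220)=-0.16355, 0.07857×(-2.54375)=-0.19987, 0.04286×(-3.14988)=-0.13499, 0.02857×(-3.55535)=-0.10158, 0.01429×(-4.24850)=-0.06069.
Sum = -2.04084, so H' = 2.041.

2.041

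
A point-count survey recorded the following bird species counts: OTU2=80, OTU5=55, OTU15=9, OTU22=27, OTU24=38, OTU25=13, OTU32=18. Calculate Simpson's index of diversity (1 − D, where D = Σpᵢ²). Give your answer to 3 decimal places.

0.789

Total N = 80+55+9+27+38+13+18 = 240, so the proportions are 0.33333, 0.22917, 0.0375, 0.1125, 0.15833, 0.05417, 0.075 (working shown to 5 dp, full precision carried).
D = 0.33333² + 0.22917² + 0.0375² + 0.1125² + 0.15833² + 0.05417² + 0.075² = 0.11111 + 0.05252 + 0.00141 + 0.01266 + 0.02507 + 0.00293 + 0.00562 = 0.21132.
So 1 − D = 0.78868, i.e. 0.789 to 3 decimal places.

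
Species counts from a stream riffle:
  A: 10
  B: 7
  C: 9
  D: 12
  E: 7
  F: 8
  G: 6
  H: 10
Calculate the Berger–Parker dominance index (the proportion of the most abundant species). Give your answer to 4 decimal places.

Total N = 10+7+9+12+7+8+6+10 = 69, so the proportions are 0.144928, 0.101449, 0.130435, 0.173913, 0.101449, 0.115942, 0.086957, 0.144928 (working shown to 6 dp, full precision carried).
The largest proportion is 0.173913, i.e. d = 0.1739 to 4 decimal places.

0.1739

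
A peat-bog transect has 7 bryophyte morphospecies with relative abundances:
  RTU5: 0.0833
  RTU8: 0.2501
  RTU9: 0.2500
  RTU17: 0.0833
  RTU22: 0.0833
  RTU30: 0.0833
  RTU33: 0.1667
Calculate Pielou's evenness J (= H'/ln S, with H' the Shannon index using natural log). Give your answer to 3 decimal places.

0.935

H' = −Σ pᵢ ln pᵢ = −((-0.20703) + (-0.34661) + (-0.34657) + (-0.20703) + (-0.20703) + (-0.20703) + (-0.29865)) = 1.81994 (working shown to 5 dp, full precision carried).
With S = 7 species, ln S = 1.94591, so J = 1.81994/1.94591 = 0.93527, i.e. 0.935 to 3 decimal places.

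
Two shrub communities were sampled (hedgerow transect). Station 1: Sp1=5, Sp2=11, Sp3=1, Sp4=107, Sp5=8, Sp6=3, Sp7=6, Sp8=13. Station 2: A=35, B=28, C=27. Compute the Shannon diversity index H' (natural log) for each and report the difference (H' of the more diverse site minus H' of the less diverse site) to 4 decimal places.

0.0592

Station 1: N=154, proportions 0.032468, 0.071429, 0.006494, 0.694805, 0.051948, 0.019481, 0.038961, 0.084416, giving H' = 1.150959 (working shown to 6 dp, full precision carried).
Station 2: N=90, proportions 0.388889, 0.311111, 0.3, giving H' = 1.091737.
Difference = |1.150959 − 1.091737| = 0.059222, i.e. 0.0592 to 4 decimal places.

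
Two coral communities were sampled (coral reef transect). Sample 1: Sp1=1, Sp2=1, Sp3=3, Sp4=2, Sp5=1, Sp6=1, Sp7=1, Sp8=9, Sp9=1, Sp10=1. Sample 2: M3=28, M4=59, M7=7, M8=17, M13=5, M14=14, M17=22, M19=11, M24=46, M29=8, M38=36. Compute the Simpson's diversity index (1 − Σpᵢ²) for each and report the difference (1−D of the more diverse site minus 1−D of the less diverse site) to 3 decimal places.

0.090

Sample 1: N=21, proportions 0.04762, 0.04762, 0.14286, 0.09524, 0.04762, 0.04762, 0.04762, 0.42857, 0.04762, 0.04762, giving 1−D = 0.77098 (working shown to 5 dp, full precision carried).
Sample 2: N=253, proportions 0.11067, 0.2332, 0.02767, 0.06719, 0.01976, 0.05534, 0.08696, 0.04348, 0.18182, 0.03162, 0.14229, giving 1−D = 0.86088.
Difference = |0.77098 − 0.86088| = 0.08990, i.e. 0.090 to 3 decimal places.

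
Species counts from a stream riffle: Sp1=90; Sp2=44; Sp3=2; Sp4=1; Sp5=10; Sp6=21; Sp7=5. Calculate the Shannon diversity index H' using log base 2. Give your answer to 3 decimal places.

1.865

Total N = 90+44+2+1+10+21+5 = 173, so the proportions are 0.52023, 0.25434, 0.01156, 0.00578, 0.0578, 0.12139, 0.0289 (working shown to 5 dp, full precision carried).
Each pᵢ log₂ pᵢ term: 0.52023×(-0.94278)=-0.49046, 0.25434×(-1.97520)=-0.50236, 0.01156×(-6.43463)=-0.07439, 0.00578×(-7.43463)=-0.04297, 0.0578×(-4.11270)=-0.23773, 0.12139×(-3.04231)=-0.36930, 0.0289×(-5.11270)=-0.14777.
Sum = -1.86498, so H' = 1.865.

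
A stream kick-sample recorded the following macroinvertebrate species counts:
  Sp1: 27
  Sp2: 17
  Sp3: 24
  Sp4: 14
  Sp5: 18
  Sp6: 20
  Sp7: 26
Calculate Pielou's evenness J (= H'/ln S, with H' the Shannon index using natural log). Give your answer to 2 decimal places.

0.99

Total N = 27+17+24+14+18+20+26 = 146, so the proportions are 0.1849, 0.1164, 0.1644, 0.0959, 0.1233, 0.137, 0.1781 (working shown to 4 dp, full precision carried).
H' = −Σ pᵢ ln pᵢ = −((-0.3121) + (-0.2504) + (-0.2968) + (-0.2248) + (-0.2581) + (-0.2723) + (-0.3073)) = 1.9218.
With S = 7 species, ln S = 1.9459, so J = 1.9218/1.9459 = 0.9876, i.e. 0.99 to 2 decimal places.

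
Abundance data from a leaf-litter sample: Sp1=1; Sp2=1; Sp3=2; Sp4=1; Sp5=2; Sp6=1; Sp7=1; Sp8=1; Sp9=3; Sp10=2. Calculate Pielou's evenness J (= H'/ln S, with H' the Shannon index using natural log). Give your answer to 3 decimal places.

Total N = 1+1+2+1+2+1+1+1+3+2 = 15, so the proportions are 0.06667, 0.06667, 0.13333, 0.06667, 0.13333, 0.06667, 0.06667, 0.06667, 0.2, 0.13333 (working shown to 5 dp, full precision carried).
H' = −Σ pᵢ ln pᵢ = −((-0.18054) + (-0.18054) + (-0.26865) + (-0.18054) + (-0.26865) + (-0.18054) + (-0.18054) + (-0.18054) + (-0.32189) + (-0.26865)) = 2.21107.
With S = 10 species, ln S = 2.30259, so J = 2.21107/2.30259 = 0.96026, i.e. 0.960 to 3 decimal places.

0.960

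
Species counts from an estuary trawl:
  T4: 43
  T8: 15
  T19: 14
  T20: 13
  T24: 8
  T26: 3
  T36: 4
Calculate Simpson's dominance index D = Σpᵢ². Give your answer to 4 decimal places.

0.2528

Total N = 43+15+14+13+8+3+4 = 100, so the proportions are 0.43, 0.15, 0.14, 0.13, 0.08, 0.03, 0.04 (working shown to 6 dp, full precision carried).
D = 0.43² + 0.15² + 0.14² + 0.13² + 0.08² + 0.03² + 0.04² = 0.184900 + 0.022500 + 0.019600 + 0.016900 + 0.006400 + 0.000900 + 0.001600 = 0.252800.
To 4 decimal places, D = 0.2528.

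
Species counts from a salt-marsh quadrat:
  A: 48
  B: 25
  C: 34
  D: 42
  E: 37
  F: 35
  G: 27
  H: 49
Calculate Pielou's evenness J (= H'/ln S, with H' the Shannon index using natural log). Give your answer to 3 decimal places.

0.988

Total N = 48+25+34+42+37+35+27+49 = 297, so the proportions are 0.16162, 0.08418, 0.11448, 0.14141, 0.12458, 0.11785, 0.09091, 0.16498 (working shown to 5 dp, full precision carried).
H' = −Σ pᵢ ln pᵢ = −((-0.29455) + (-0.20832) + (-0.24812) + (-0.27661) + (-0.25948) + (-0.25200) + (-0.21799) + (-0.29729)) = 2.05435.
With S = 8 species, ln S = 2.07944, so J = 2.05435/2.07944 = 0.98793, i.e. 0.988 to 3 decimal places.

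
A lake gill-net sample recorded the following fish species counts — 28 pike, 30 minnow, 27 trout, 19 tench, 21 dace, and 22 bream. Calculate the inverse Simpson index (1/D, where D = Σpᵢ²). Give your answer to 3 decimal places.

5.842

Total N = 28+30+27+19+21+22 = 147, so the proportions are 0.1904762, 0.2040816, 0.1836735, 0.1292517, 0.1428571, 0.1496599 (working shown to 7 dp, full precision carried).
D = 0.1904762² + 0.2040816² + 0.1836735² + 0.1292517² + 0.1428571² + 0.1496599² = 0.0362812 + 0.0416493 + 0.0337359 + 0.0167060 + 0.0204082 + 0.0223981 = 0.1711787.
So 1/D = 5.84185, i.e. 5.842 to 3 decimal places.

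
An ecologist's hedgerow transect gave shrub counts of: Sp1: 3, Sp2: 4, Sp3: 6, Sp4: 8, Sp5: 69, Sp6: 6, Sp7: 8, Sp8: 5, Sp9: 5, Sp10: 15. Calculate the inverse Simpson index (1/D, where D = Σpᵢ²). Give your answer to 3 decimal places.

3.163

Total N = 3+4+6+8+69+6+8+5+5+15 = 129, so the proportions are 0.0232558, 0.0310078, 0.0465116, 0.0620155, 0.5348837, 0.0465116, 0.0620155, 0.0387597, 0.0387597, 0.1162791 (working shown to 7 dp, full precision carried).
D = 0.0232558² + 0.0310078² + 0.0465116² + 0.0620155² + 0.5348837² + 0.0465116² + 0.0620155² + 0.0387597² + 0.0387597² + 0.1162791² = 0.0005408 + 0.0009615 + 0.0021633 + 0.0038459 + 0.2861006 + 0.0021633 + 0.0038459 + 0.0015023 + 0.0015023 + 0.0135208 = 0.3161469.
So 1/D = 3.16309, i.e. 3.163 to 3 decimal places.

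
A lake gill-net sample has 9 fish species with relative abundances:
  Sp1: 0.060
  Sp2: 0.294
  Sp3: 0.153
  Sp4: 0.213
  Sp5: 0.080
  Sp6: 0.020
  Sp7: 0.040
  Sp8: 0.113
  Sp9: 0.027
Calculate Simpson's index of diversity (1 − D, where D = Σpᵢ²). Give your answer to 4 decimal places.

0.8193

D = 0.06² + 0.294² + 0.153² + 0.213² + 0.08² + 0.02² + 0.04² + 0.113² + 0.027² = 0.003600 + 0.086436 + 0.023409 + 0.045369 + 0.006400 + 0.000400 + 0.001600 + 0.012769 + 0.000729 = 0.180712 (working shown to 6 dp, full precision carried).
So 1 − D = 0.819288, i.e. 0.8193 to 4 decimal places.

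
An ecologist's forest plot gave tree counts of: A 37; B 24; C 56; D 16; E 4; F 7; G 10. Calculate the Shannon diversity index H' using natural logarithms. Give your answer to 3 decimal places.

Total N = 37+24+56+16+4+7+10 = 154, so the proportions are 0.24026, 0.15584, 0.36364, 0.1039, 0.02597, 0.04545, 0.06494 (working shown to 5 dp, full precision carried).
Each pᵢ ln pᵢ term: 0.24026×(-1.42603)=-0.34262, 0.15584×(-1.85890)=-0.28970, 0.36364×(-1.01160)=-0.36785, 0.1039×(-2.26436)=-0.23526, 0.02597×(-3.65066)=-0.09482, 0.04545×(-3.09104)=-0.14050, 0.06494×(-2.73437)=-0.17756.
Sum = -1.64831, so H' = 1.648.

1.648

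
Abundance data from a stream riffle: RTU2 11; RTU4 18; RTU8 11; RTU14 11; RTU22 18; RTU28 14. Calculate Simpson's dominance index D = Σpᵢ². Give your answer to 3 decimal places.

0.175

Total N = 11+18+11+11+18+14 = 83, so the proportions are 0.13253, 0.21687, 0.13253, 0.13253, 0.21687, 0.16867 (working shown to 5 dp, full precision carried).
D = 0.13253² + 0.21687² + 0.13253² + 0.13253² + 0.21687² + 0.16867² = 0.01756 + 0.04703 + 0.01756 + 0.01756 + 0.04703 + 0.02845 = 0.17521.
To 3 decimal places, D = 0.175.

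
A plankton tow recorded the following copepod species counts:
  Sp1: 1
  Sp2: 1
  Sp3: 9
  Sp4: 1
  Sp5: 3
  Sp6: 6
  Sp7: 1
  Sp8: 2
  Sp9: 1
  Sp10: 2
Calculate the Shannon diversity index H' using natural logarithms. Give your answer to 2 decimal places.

1.94

Total N = 1+1+9+1+3+6+1+2+1+2 = 27, so the proportions are 0.037, 0.037, 0.3333, 0.037, 0.1111, 0.2222, 0.037, 0.0741, 0.037, 0.0741 (working shown to 4 dp, full precision carried).
Each pᵢ ln pᵢ term: 0.037×(-3.2958)=-0.1221, 0.037×(-3.2958)=-0.1221, 0.3333×(-1.0986)=-0.3662, 0.037×(-3.2958)=-0.1221, 0.1111×(-2.1972)=-0.2441, 0.2222×(-1.5041)=-0.3342, 0.037×(-3.2958)=-0.1221, 0.0741×(-2.6027)=-0.1928, 0.037×(-3.2958)=-0.1221, 0.0741×(-2.6027)=-0.1928.
Sum = -1.9405, so H' = 1.94.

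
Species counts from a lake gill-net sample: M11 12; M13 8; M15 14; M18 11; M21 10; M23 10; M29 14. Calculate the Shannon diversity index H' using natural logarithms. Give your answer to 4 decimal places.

Total N = 12+8+14+11+10+10+14 = 79, so the proportions are 0.151899, 0.101266, 0.177215, 0.139241, 0.126582, 0.126582, 0.177215 (working shown to 6 dp, full precision carried).
Each pᵢ ln pᵢ term: 0.151899×(-1.884541)=-0.286259, 0.101266×(-2.290006)=-0.231899, 0.177215×(-1.730391)=-0.306651, 0.139241×(-1.971553)=-0.274520, 0.126582×(-2.066863)=-0.261628, 0.126582×(-2.066863)=-0.261628, 0.177215×(-1.730391)=-0.306651.
Sum = -1.929238, so H' = 1.9292.

1.9292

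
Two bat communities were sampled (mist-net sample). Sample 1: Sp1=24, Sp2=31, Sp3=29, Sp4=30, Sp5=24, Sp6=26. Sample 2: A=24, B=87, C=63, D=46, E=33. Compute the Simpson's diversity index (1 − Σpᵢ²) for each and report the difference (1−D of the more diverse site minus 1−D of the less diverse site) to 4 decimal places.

Sample 1: N=164, proportions 0.146341, 0.189024, 0.176829, 0.182927, 0.146341, 0.158537, giving 1−D = 0.831573 (working shown to 6 dp, full precision carried).
Sample 2: N=253, proportions 0.094862, 0.343874, 0.249012, 0.181818, 0.130435, giving 1−D = 0.760674.
Difference = |0.831573 − 0.760674| = 0.070899, i.e. 0.0709 to 4 decimal places.

0.0709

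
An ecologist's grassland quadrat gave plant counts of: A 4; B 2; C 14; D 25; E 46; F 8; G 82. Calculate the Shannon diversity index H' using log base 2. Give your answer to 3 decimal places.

2.092

Total N = 4+2+14+25+46+8+82 = 181, so the proportions are 0.0221, 0.01105, 0.07735, 0.13812, 0.25414, 0.0442, 0.45304 (working shown to 5 dp, full precision carried).
Each pᵢ log₂ pᵢ term: 0.0221×(-5.49985)=-0.12154, 0.01105×(-6.49985)=-0.07182, 0.07735×(-3.69249)=-0.28561, 0.13812×(-2.85599)=-0.39447, 0.25414×(-1.97628)=-0.50226, 0.0442×(-4.49985)=-0.19889, 0.45304×(-1.14229)=-0.51750.
Sum = -2.09210, so H' = 2.092.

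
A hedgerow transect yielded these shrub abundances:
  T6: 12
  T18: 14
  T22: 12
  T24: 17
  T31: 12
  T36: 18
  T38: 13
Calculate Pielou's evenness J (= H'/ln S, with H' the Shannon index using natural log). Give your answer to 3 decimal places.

Total N = 12+14+12+17+12+18+13 = 98, so the proportions are 0.12245, 0.14286, 0.12245, 0.17347, 0.12245, 0.18367, 0.13265 (working shown to 5 dp, full precision carried).
H' = −Σ pᵢ ln pᵢ = −((-0.25715) + (-0.27799) + (-0.25715) + (-0.30388) + (-0.25715) + (-0.31125) + (-0.26796)) = 1.93253.
With S = 7 species, ln S = 1.94591, so J = 1.93253/1.94591 = 0.99312, i.e. 0.993 to 3 decimal places.

0.993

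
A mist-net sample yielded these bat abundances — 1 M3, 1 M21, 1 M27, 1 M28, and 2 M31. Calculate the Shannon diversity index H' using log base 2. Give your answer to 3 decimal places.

Total N = 1+1+1+1+2 = 6, so the proportions are 0.16667, 0.16667, 0.16667, 0.16667, 0.33333 (working shown to 5 dp, full precision carried).
Each pᵢ log₂ pᵢ term: 0.16667×(-2.58496)=-0.43083, 0.16667×(-2.58496)=-0.43083, 0.16667×(-2.58496)=-0.43083, 0.16667×(-2.58496)=-0.43083, 0.33333×(-1.58496)=-0.52832.
Sum = -2.25163, so H' = 2.252.

2.252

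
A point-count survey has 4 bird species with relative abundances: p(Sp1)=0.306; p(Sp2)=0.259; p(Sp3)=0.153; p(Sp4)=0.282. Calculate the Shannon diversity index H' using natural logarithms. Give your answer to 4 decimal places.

Each pᵢ ln pᵢ term (working shown to 6 dp, full precision carried): 0.306×(-1.184170)=-0.362356, 0.259×(-1.350927)=-0.349890, 0.153×(-1.877317)=-0.287230, 0.282×(-1.265848)=-0.356969.
Sum = -1.356445, so H' = 1.3564.

1.3564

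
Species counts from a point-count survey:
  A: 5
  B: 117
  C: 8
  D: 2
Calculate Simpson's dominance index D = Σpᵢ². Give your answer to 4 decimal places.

Total N = 5+117+8+2 = 132, so the proportions are 0.037879, 0.886364, 0.060606, 0.015152 (working shown to 6 dp, full precision carried).
D = 0.037879² + 0.886364² + 0.060606² + 0.015152² = 0.001435 + 0.785640 + 0.003673 + 0.000230 = 0.790978.
To 4 decimal places, D = 0.7910.

0.7910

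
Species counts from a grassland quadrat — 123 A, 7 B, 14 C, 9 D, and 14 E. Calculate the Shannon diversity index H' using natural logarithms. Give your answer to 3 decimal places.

0.931

Total N = 123+7+14+9+14 = 167, so the proportions are 0.73653, 0.04192, 0.08383, 0.05389, 0.08383 (working shown to 5 dp, full precision carried).
Each pᵢ ln pᵢ term: 0.73653×(-0.30581)=-0.22524, 0.04192×(-3.17208)=-0.13296, 0.08383×(-2.47894)=-0.20782, 0.05389×(-2.92077)=-0.15741, 0.08383×(-2.47894)=-0.20782.
Sum = -0.93124, so H' = 0.931.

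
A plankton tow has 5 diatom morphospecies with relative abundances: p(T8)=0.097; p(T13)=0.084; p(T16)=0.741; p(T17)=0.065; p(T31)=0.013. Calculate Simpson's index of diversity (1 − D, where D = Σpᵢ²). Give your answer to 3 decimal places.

0.430

D = 0.097² + 0.084² + 0.741² + 0.065² + 0.013² = 0.00941 + 0.00706 + 0.54908 + 0.00423 + 0.00017 = 0.56994 (working shown to 5 dp, full precision carried).
So 1 − D = 0.43006, i.e. 0.430 to 3 decimal places.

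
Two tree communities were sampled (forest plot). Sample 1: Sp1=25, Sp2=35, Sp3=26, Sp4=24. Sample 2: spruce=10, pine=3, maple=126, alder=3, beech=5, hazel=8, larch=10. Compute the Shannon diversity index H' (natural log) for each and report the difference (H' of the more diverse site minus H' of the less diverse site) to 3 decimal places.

Sample 1: N=110, proportions 0.22727, 0.31818, 0.23636, 0.21818, giving H' = 1.37418 (working shown to 5 dp, full precision carried).
Sample 2: N=165, proportions 0.06061, 0.01818, 0.76364, 0.01818, 0.0303, 0.04848, 0.06061, giving H' = 0.94414.
Difference = |1.37418 − 0.94414| = 0.43004, i.e. 0.430 to 3 decimal places.

0.430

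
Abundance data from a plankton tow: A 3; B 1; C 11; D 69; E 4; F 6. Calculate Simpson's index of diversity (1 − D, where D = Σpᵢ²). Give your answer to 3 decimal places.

Total N = 3+1+11+69+4+6 = 94, so the proportions are 0.03191, 0.01064, 0.11702, 0.73404, 0.04255, 0.06383 (working shown to 5 dp, full precision carried).
D = 0.03191² + 0.01064² + 0.11702² + 0.73404² + 0.04255² + 0.06383² = 0.00102 + 0.00011 + 0.01369 + 0.53882 + 0.00181 + 0.00407 = 0.55953.
So 1 − D = 0.44047, i.e. 0.440 to 3 decimal places.

0.440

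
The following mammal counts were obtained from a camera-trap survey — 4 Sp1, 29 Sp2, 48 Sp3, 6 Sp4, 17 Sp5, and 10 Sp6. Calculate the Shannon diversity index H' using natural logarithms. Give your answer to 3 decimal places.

Total N = 4+29+48+6+17+10 = 114, so the proportions are 0.03509, 0.25439, 0.42105, 0.05263, 0.14912, 0.08772 (working shown to 5 dp, full precision carried).
Each pᵢ ln pᵢ term: 0.03509×(-3.34990)=-0.11754, 0.25439×(-1.36890)=-0.34823, 0.42105×(-0.86500)=-0.36421, 0.05263×(-2.94444)=-0.15497, 0.14912×(-1.90299)=-0.28378, 0.08772×(-2.43361)=-0.21347.
Sum = -1.48220, so H' = 1.482.

1.482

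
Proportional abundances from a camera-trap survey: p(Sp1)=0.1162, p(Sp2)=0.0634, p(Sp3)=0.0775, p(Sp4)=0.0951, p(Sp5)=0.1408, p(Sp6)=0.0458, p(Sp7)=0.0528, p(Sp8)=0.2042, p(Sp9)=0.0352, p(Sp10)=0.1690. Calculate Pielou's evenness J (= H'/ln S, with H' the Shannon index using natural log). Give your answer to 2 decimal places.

0.94

H' = −Σ pᵢ ln pᵢ = −((-0.2501) + (-0.1749) + (-0.1982) + (-0.2238) + (-0.2760) + (-0.1412) + (-0.1553) + (-0.3244) + (-0.1178) + (-0.3005)) = 2.1622 (working shown to 4 dp, full precision carried).
With S = 10 species, ln S = 2.3026, so J = 2.1622/2.3026 = 0.9390, i.e. 0.94 to 2 decimal places.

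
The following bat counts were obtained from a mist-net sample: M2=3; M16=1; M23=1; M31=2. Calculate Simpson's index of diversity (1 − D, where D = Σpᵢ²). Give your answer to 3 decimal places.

0.694

Total N = 3+1+1+2 = 7, so the proportions are 0.42857, 0.14286, 0.14286, 0.28571 (working shown to 5 dp, full precision carried).
D = 0.42857² + 0.14286² + 0.14286² + 0.28571² = 0.18367 + 0.02041 + 0.02041 + 0.08163 = 0.30612.
So 1 − D = 0.69388, i.e. 0.694 to 3 decimal places.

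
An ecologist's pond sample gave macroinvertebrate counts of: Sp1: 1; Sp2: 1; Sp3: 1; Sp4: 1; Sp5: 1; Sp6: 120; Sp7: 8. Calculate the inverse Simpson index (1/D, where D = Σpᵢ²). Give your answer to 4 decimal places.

Total N = 1+1+1+1+1+120+8 = 133, so the proportions are 0.0075188, 0.0075188, 0.0075188, 0.0075188, 0.0075188, 0.9022556, 0.0601504 (working shown to 7 dp, full precision carried).
D = 0.0075188² + 0.0075188² + 0.0075188² + 0.0075188² + 0.0075188² + 0.9022556² + 0.0601504² = 0.0000565 + 0.0000565 + 0.0000565 + 0.0000565 + 0.0000565 + 0.8140652 + 0.0036181 = 0.8179660.
So 1/D = 1.222545, i.e. 1.2225 to 4 decimal places.

1.2225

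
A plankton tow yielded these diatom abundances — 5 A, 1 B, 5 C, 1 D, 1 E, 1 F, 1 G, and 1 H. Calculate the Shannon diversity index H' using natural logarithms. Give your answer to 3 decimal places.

1.767

Total N = 5+1+5+1+1+1+1+1 = 16, so the proportions are 0.3125, 0.0625, 0.3125, 0.0625, 0.0625, 0.0625, 0.0625, 0.0625 (working shown to 5 dp, full precision carried).
Each pᵢ ln pᵢ term: 0.3125×(-1.16315)=-0.36348, 0.0625×(-2.77259)=-0.17329, 0.3125×(-1.16315)=-0.36348, 0.0625×(-2.77259)=-0.17329, 0.0625×(-2.77259)=-0.17329, 0.0625×(-2.77259)=-0.17329, 0.0625×(-2.77259)=-0.17329, 0.0625×(-2.77259)=-0.17329.
Sum = -1.76669, so H' = 1.767.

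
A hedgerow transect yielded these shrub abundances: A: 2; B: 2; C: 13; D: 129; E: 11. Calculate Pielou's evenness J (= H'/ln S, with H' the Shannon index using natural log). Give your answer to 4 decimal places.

0.4133

Total N = 2+2+13+129+11 = 157, so the proportions are 0.012739, 0.012739, 0.082803, 0.821656, 0.070064 (working shown to 6 dp, full precision carried).
H' = −Σ pᵢ ln pᵢ = −((-0.055581) + (-0.055581) + (-0.206286) + (-0.161401) + (-0.186254)) = 0.665102.
With S = 5 species, ln S = 1.609438, so J = 0.665102/1.609438 = 0.413251, i.e. 0.4133 to 4 decimal places.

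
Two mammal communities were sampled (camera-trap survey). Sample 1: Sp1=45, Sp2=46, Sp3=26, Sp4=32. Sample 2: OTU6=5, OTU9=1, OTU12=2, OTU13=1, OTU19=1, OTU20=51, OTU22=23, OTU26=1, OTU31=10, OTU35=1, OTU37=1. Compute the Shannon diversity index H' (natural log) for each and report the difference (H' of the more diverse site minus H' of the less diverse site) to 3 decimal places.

0.070

Sample 1: N=149, proportions 0.30201, 0.30872, 0.1745, 0.21477, giving H' = 1.35944 (working shown to 5 dp, full precision carried).
Sample 2: N=97, proportions 0.05155, 0.01031, 0.02062, 0.01031, 0.01031, 0.52577, 0.23711, 0.01031, 0.10309, 0.01031, 0.01031, giving H' = 1.42936.
Difference = |1.35944 − 1.42936| = 0.06992, i.e. 0.070 to 3 decimal places.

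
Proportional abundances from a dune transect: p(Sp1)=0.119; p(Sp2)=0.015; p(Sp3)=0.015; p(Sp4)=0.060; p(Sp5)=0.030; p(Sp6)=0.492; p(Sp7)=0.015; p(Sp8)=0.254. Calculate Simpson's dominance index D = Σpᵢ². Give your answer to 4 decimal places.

D = 0.119² + 0.015² + 0.015² + 0.06² + 0.03² + 0.492² + 0.015² + 0.254² = 0.014161 + 0.000225 + 0.000225 + 0.003600 + 0.000900 + 0.242064 + 0.000225 + 0.064516 = 0.325916 (working shown to 6 dp, full precision carried).
To 4 decimal places, D = 0.3259.

0.3259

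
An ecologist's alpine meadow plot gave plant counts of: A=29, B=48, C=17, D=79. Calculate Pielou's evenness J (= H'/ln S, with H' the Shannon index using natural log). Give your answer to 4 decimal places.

0.8952

Total N = 29+48+17+79 = 173, so the proportions are 0.16763, 0.277457, 0.098266, 0.456647 (working shown to 6 dp, full precision carried).
H' = −Σ pᵢ ln pᵢ = −((-0.299387) + (-0.355725) + (-0.227985) + (-0.357940)) = 1.241036.
With S = 4 species, ln S = 1.386294, so J = 1.241036/1.386294 = 0.895218, i.e. 0.8952 to 4 decimal places.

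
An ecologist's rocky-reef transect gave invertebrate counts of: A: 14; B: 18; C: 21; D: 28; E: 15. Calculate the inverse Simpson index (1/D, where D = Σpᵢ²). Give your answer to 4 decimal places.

4.6782

Total N = 14+18+21+28+15 = 96, so the proportions are 0.14583333, 0.1875, 0.21875, 0.29166667, 0.15625 (working shown to 8 dp, full precision carried).
D = 0.14583333² + 0.1875² + 0.21875² + 0.29166667² + 0.15625² = 0.02126736 + 0.03515625 + 0.04785156 + 0.08506944 + 0.02441406 = 0.21375868.
So 1/D = 4.678173, i.e. 4.6782 to 4 decimal places.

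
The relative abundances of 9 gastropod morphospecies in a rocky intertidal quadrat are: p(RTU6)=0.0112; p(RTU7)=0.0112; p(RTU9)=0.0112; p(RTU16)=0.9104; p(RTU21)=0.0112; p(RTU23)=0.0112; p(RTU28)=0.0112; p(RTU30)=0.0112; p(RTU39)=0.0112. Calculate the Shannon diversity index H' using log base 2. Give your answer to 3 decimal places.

Each pᵢ log₂ pᵢ term (working shown to 5 dp, full precision carried): 0.0112×(-6.48036)=-0.07258, 0.0112×(-6.48036)=-0.07258, 0.0112×(-6.48036)=-0.07258, 0.9104×(-0.13543)=-0.12329, 0.0112×(-6.48036)=-0.07258, 0.0112×(-6.48036)=-0.07258, 0.0112×(-6.48036)=-0.07258, 0.0112×(-6.48036)=-0.07258, 0.0112×(-6.48036)=-0.07258.
Sum = -0.70393, so H' = 0.704.

0.704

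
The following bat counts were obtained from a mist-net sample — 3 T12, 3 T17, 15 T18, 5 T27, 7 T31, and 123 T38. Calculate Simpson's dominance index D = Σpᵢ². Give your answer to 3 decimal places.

0.635

Total N = 3+3+15+5+7+123 = 156, so the proportions are 0.01923, 0.01923, 0.09615, 0.03205, 0.04487, 0.78846 (working shown to 5 dp, full precision carried).
D = 0.01923² + 0.01923² + 0.09615² + 0.03205² + 0.04487² + 0.78846² = 0.00037 + 0.00037 + 0.00925 + 0.00103 + 0.00201 + 0.62167 = 0.63470.
To 3 decimal places, D = 0.635.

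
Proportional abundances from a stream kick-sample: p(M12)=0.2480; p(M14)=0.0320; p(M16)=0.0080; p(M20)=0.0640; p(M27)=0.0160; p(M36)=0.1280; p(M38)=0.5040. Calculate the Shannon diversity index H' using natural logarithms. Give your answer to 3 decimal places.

1.345

Each pᵢ ln pᵢ term (working shown to 5 dp, full precision carried): 0.248×(-1.39433)=-0.34579, 0.032×(-3.44202)=-0.11014, 0.008×(-4.82831)=-0.03863, 0.064×(-2.74887)=-0.17593, 0.016×(-4.13517)=-0.06616, 0.128×(-2.05573)=-0.26313, 0.504×(-0.68518)=-0.34533.
Sum = -1.34512, so H' = 1.345.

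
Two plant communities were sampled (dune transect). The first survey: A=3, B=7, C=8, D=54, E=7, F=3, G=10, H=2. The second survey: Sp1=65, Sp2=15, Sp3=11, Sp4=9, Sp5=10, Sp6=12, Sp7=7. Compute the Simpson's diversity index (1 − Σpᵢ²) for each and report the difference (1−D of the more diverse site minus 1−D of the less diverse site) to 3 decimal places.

The first survey: N=94, proportions 0.031915, 0.074468, 0.085106, 0.574468, 0.074468, 0.031915, 0.106383, 0.021277, giving 1−D = 0.637845 (working shown to 6 dp, full precision carried).
The second survey: N=129, proportions 0.503876, 0.116279, 0.085271, 0.069767, 0.077519, 0.093023, 0.054264, giving 1−D = 0.702842.
Difference = |0.637845 − 0.702842| = 0.064997, i.e. 0.065 to 3 decimal places.

0.065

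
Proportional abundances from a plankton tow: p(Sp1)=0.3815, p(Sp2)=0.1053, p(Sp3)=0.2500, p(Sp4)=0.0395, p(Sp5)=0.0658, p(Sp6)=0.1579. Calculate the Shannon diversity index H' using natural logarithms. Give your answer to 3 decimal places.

1.549

Each pᵢ ln pᵢ term (working shown to 5 dp, full precision carried): 0.3815×(-0.96364)=-0.36763, 0.1053×(-2.25094)=-0.23702, 0.25×(-1.38629)=-0.34657, 0.0395×(-3.23145)=-0.12764, 0.0658×(-2.72114)=-0.17905, 0.1579×(-1.84579)=-0.29145.
Sum = -1.54937, so H' = 1.549.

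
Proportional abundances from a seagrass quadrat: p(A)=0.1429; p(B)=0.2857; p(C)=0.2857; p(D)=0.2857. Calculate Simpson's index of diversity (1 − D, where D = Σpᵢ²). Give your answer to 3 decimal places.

D = 0.1429² + 0.2857² + 0.2857² + 0.2857² = 0.02042 + 0.08162 + 0.08162 + 0.08162 = 0.26529 (working shown to 5 dp, full precision carried).
So 1 − D = 0.73471, i.e. 0.735 to 3 decimal places.

0.735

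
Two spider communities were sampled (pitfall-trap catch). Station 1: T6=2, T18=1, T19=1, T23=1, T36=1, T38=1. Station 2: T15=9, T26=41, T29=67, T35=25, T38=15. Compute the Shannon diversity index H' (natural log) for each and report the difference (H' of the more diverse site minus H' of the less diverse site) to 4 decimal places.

0.3530

Station 1: N=7, proportions 0.285714, 0.142857, 0.142857, 0.142857, 0.142857, 0.142857, giving H' = 1.747868 (working shown to 6 dp, full precision carried).
Station 2: N=157, proportions 0.057325, 0.261146, 0.426752, 0.159236, 0.095541, giving H' = 1.394854.
Difference = |1.747868 − 1.394854| = 0.353014, i.e. 0.3530 to 4 decimal places.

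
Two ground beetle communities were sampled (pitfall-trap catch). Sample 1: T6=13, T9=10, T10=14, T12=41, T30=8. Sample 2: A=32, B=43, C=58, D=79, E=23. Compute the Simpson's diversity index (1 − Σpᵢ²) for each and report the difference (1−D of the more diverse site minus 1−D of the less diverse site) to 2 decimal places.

0.06

Sample 1: N=86, proportions 0.1512, 0.1163, 0.1628, 0.4767, 0.093, giving 1−D = 0.7012 (working shown to 4 dp, full precision carried).
Sample 2: N=235, proportions 0.1362, 0.183, 0.2468, 0.3362, 0.0979, giving 1−D = 0.7645.
Difference = |0.7012 − 0.7645| = 0.0633, i.e. 0.06 to 2 decimal places.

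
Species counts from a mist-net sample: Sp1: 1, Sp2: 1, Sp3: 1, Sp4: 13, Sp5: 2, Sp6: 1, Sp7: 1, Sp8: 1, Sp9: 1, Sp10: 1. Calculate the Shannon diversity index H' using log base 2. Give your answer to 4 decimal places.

2.3451

Total N = 1+1+1+13+2+1+1+1+1+1 = 23, so the proportions are 0.043478, 0.043478, 0.043478, 0.565217, 0.086957, 0.043478, 0.043478, 0.043478, 0.043478, 0.043478 (working shown to 6 dp, full precision carried).
Each pᵢ log₂ pᵢ term: 0.043478×(-4.523562)=-0.196677, 0.043478×(-4.523562)=-0.196677, 0.043478×(-4.523562)=-0.196677, 0.565217×(-0.823122)=-0.465243, 0.086957×(-3.523562)=-0.306397, 0.043478×(-4.523562)=-0.196677, 0.043478×(-4.523562)=-0.196677, 0.043478×(-4.523562)=-0.196677, 0.043478×(-4.523562)=-0.196677, 0.043478×(-4.523562)=-0.196677.
Sum = -2.345053, so H' = 2.3451.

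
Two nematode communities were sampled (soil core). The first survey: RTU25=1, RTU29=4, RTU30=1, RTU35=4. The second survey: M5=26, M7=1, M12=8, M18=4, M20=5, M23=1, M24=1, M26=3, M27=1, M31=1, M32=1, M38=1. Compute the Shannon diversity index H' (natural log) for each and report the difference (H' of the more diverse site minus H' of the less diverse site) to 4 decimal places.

The first survey: N=10, proportions 0.1, 0.4, 0.1, 0.4, giving H' = 1.193550 (working shown to 6 dp, full precision carried).
The second survey: N=53, proportions 0.490566, 0.018868, 0.150943, 0.075472, 0.09434, 0.018868, 0.018868, 0.056604, 0.018868, 0.018868, 0.018868, 0.018868, giving H' = 1.739457.
Difference = |1.193550 − 1.739457| = 0.545907, i.e. 0.5459 to 4 decimal places.

0.5459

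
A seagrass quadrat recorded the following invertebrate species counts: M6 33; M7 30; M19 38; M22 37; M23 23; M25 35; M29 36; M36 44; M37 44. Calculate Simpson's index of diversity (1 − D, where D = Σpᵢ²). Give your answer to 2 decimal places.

Total N = 33+30+38+37+23+35+36+44+44 = 320, so the proportions are 0.1031, 0.0938, 0.1187, 0.1156, 0.0719, 0.1094, 0.1125, 0.1375, 0.1375 (working shown to 4 dp, full precision carried).
D = 0.1031² + 0.0938² + 0.1187² + 0.1156² + 0.0719² + 0.1094² + 0.1125² + 0.1375² + 0.1375² = 0.0106 + 0.0088 + 0.0141 + 0.0134 + 0.0052 + 0.0120 + 0.0127 + 0.0189 + 0.0189 = 0.1145.
So 1 − D = 0.8855, i.e. 0.89 to 2 decimal places.

0.89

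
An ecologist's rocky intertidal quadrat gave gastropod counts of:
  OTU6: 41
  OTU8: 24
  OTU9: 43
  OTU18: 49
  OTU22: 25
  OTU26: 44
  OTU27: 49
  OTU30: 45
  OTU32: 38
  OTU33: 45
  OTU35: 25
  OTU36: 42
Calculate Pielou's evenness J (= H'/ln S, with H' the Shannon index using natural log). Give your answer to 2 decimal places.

Total N = 41+24+43+49+25+44+49+45+38+45+25+42 = 470, so the proportions are 0.0872, 0.0511, 0.0915, 0.1043, 0.0532, 0.0936, 0.1043, 0.0957, 0.0809, 0.0957, 0.0532, 0.0894 (working shown to 4 dp, full precision carried).
H' = −Σ pᵢ ln pᵢ = −((-0.2128) + (-0.1519) + (-0.2188) + (-0.2357) + (-0.1561) + (-0.2217) + (-0.2357) + (-0.2246) + (-0.2034) + (-0.2246) + (-0.1561) + (-0.2158)) = 2.4572.
With S = 12 species, ln S = 2.4849, so J = 2.4572/2.4849 = 0.9888, i.e. 0.99 to 2 decimal places.

0.99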